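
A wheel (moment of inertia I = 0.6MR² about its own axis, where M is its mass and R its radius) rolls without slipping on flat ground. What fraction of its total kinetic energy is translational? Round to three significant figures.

fraction ≈ 0.625

With I = 0.6MR², the ratio k = I/(MR²) is 0.6.
With ω = v/R, KE_trans = ½Mv² and KE_rot = ½Iω² = ½kMv², so KE_total = ½(1+k)Mv².
The translational fraction is therefore 1/(1+k) = 1/1.6 ≈ 0.625.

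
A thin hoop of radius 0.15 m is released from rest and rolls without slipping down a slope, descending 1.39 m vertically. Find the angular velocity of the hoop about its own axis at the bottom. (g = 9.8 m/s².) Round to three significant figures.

With I = MR², the ratio k = I/(MR²) is 1.
Pure rolling means v = ωR; then KE = ½Mv² + ½I(v/R)² = ½(1+k)Mv² = Mv².
Energy conservation Mgh = ½(1+k)Mv² gives v = √(2gh/(1+k)) = √(2 × 9.8 × 1.39 / 2) = 3.691 m/s.
Then ω = v/R = 3.691 / 0.15 ≈ 24.6 rad/s.

ω ≈ 24.6 rad/s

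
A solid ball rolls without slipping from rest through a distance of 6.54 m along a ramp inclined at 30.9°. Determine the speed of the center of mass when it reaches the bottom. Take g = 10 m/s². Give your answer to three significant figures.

Here I = (2/5)MR², so the shape factor k = I/(MR²) = 0.4.
Pure rolling means v = ωR; then KE = ½Mv² + ½I(v/R)² = ½(1+k)Mv² = (7/10)Mv².
The vertical drop is h = L sinθ = 6.54 × sin30.9° = 3.359 m.
Energy conservation: Mgh = (7/10)Mv², so v = √(2gh/(1+k)) = √(2 × 10 × 3.359 / 1.4) ≈ 6.93 m/s.

v ≈ 6.93 m/s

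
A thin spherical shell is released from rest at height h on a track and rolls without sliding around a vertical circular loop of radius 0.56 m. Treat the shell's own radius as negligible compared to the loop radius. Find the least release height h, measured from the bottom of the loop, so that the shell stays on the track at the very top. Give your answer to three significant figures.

Here I = (2/3)MR², so the shape factor k = I/(MR²) = 2/3.
At the top, contact is just lost when gravity alone supplies the centripetal force: Mg = Mv_top²/r, i.e. v_top² = gr.
With ω = v/R, the kinetic energy at speed v is ½(1+k)Mv² = (5/6)Mv².
Energy conservation from release (height h) to the top (height 2r): Mgh = Mg(2r) + (5/6)M·gr.
Thus h_min = 2r + (1+k)r/2 = r(2 + 1.667/2) = 0.56 × 2.833 ≈ 1.59 m.

h_min ≈ 1.59 m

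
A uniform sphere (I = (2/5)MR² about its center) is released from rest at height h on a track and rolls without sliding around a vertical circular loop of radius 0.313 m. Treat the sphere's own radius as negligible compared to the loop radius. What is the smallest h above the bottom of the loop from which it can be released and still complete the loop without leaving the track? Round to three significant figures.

h_min ≈ 0.845 m

The moment of inertia is (2/5)MR², giving k ≡ I/(MR²) = 0.4.
At the top of the loop, the minimum-contact condition is Mg = Mv_top²/r, so v_top² = gr.
With ω = v/R, the kinetic energy at speed v is ½(1+k)Mv² = (7/10)Mv².
Energy conservation from release (height h) to the top (height 2r): Mgh = Mg(2r) + (7/10)M·gr.
Thus h_min = 2r + (1+k)r/2 = r(2 + 1.4/2) = 0.313 × 2.7 ≈ 0.845 m.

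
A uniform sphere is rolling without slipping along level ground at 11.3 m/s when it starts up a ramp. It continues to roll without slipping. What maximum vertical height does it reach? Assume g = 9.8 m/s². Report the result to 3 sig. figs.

For this body I = (2/5)MR², i.e. k = I/(MR²) = 0.4.
Since it rolls without slipping, ω = v/R and KE = ½Mv² + ½Iω² = ½(1+k)Mv² = (7/10)Mv².
At the top the kinetic energy is zero, so (7/10)Mv₀² = Mgh.
Thus h = (1+k)v₀²/(2g) = 1.4 × 11.3² / (2 × 9.8) ≈ 9.12 m.

h ≈ 9.12 m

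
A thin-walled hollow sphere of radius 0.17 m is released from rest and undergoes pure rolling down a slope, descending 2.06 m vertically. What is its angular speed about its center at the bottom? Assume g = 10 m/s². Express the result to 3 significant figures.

With I = (2/3)MR², the ratio k = I/(MR²) is 2/3.
Pure rolling means v = ωR; then KE = ½Mv² + ½I(v/R)² = ½(1+k)Mv² = (5/6)Mv².
Energy conservation Mgh = ½(1+k)Mv² gives v = √(2gh/(1+k)) = √(2 × 10 × 2.06 / 1.667) = 4.972 m/s.
The angular speed follows from ω = v/R = 4.972/0.17 ≈ 29.2 rad/s.

ω ≈ 29.2 rad/s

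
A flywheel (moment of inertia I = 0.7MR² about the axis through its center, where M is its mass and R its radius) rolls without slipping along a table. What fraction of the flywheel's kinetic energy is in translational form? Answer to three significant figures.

fraction ≈ 0.588

The moment of inertia is 0.7MR², giving k ≡ I/(MR²) = 0.7.
Since ω = v/R, the translational part is ½Mv² and the rotational part is ½I(v/R)² = ½kMv²; the total is ½(1+k)Mv².
The translational fraction is therefore 1/(1+k) = 1/1.7 ≈ 0.588.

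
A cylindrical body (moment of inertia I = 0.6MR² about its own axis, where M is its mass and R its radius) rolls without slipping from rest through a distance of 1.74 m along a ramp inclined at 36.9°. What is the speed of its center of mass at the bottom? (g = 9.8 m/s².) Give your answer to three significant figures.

The moment of inertia is 0.6MR², giving k ≡ I/(MR²) = 0.6.
Rolling without slipping gives ω = v/R, so the total kinetic energy is ½Mv² + ½Iω² = ½(1+k)Mv² = (4/5)Mv².
The vertical drop is h = L sinθ = 1.74 × sin36.9° = 1.045 m.
Setting Mgh = (4/5)Mv² gives v = √(2gh/(1+k)) = √(2·9.8·1.045/1.6) ≈ 3.58 m/s.

v ≈ 3.58 m/s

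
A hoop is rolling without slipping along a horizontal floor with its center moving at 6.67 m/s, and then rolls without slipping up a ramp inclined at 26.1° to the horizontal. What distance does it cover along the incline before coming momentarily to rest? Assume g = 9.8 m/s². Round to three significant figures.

d ≈ 10.3 m

With I = MR², the ratio k = I/(MR²) is 1.
Pure rolling means v = ωR; then KE = ½Mv² + ½I(v/R)² = ½(1+k)Mv² = Mv².
Setting this equal to Mgh gives the vertical rise h = (1+k)v₀²/(2g) = 2×6.67²/(2×9.8) = 4.54 m.
The distance along the slope is d = h/sinθ = 4.54/sin26.1° ≈ 10.3 m.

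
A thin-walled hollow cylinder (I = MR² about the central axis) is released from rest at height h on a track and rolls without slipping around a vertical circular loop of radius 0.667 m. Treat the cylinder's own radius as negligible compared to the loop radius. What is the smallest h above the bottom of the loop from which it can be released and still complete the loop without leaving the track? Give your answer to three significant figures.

The moment of inertia is MR², giving k ≡ I/(MR²) = 1.
At the top, contact is just lost when gravity alone supplies the centripetal force: Mg = Mv_top²/r, i.e. v_top² = gr.
With ω = v/R, the kinetic energy at speed v is ½(1+k)Mv² = Mv².
Energy conservation from release (height h) to the top (height 2r): Mgh = Mg(2r) + M·gr.
Thus h_min = 2r + (1+k)r/2 = r(2 + 2/2) = 0.667 × 3 ≈ 2.00 m.

h_min ≈ 2.00 m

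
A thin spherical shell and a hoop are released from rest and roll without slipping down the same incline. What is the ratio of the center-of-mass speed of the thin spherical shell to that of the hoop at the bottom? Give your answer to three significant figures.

v_ratio ≈ 1.10

Each satisfies Mgh = ½(1+k)Mv² with k = I/(MR²), so v ∝ 1/√(1+k).
For the thin spherical shell k = 2/3; for the hoop k = 1.
v₁/v₂ = √((1+k₂)/(1+k₁)) = √(2/1.667) ≈ 1.10.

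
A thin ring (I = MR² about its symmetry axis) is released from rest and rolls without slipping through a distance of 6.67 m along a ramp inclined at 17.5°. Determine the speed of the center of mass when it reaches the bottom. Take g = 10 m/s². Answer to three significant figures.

v ≈ 4.48 m/s

For this body I = MR², i.e. k = I/(MR²) = 1.
The rolling condition ω = v/R makes the rotational term ½I(v/R)² = ½kMv², so KE_total = ½(1+k)Mv² = Mv².
The vertical drop is h = L sinθ = 6.67 × sin17.5° = 2.006 m.
Setting Mgh = Mv² gives v = √(2gh/(1+k)) = √(2·10·2.006/2) ≈ 4.48 m/s.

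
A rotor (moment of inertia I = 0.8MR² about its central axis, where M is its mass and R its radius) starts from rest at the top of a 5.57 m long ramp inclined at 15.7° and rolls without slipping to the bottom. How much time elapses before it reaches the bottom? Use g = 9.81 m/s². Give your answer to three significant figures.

For this body I = 0.8MR², i.e. k = I/(MR²) = 0.8.
Translational: Mg sinθ − f = Ma. Rotational about the CM: fR = Iα = kMRa, so f = kMa.
Hence a = g sinθ/(1+k) = 9.81×sin15.7°/1.8 = 1.475 m/s².
With constant a from rest, t = √(2L/a) = √(2·5.57/1.475) ≈ 2.75 s.

t ≈ 2.75 s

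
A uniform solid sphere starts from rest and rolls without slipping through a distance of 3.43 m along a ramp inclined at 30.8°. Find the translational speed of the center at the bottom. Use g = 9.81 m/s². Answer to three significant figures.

Here I = (2/5)MR², so the shape factor k = I/(MR²) = 0.4.
Pure rolling means v = ωR; then KE = ½Mv² + ½I(v/R)² = ½(1+k)Mv² = (7/10)Mv².
The vertical drop is h = L sinθ = 3.43 × sin30.8° = 1.756 m.
Energy conservation: Mgh = (7/10)Mv², so v = √(2gh/(1+k)) = √(2 × 9.81 × 1.756 / 1.4) ≈ 4.96 m/s.

v ≈ 4.96 m/s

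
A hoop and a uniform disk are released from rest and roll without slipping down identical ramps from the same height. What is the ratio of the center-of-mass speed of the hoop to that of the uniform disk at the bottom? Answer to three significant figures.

v_ratio ≈ 0.866

Each satisfies Mgh = ½(1+k)Mv² with k = I/(MR²), so v ∝ 1/√(1+k).
For the hoop k = 1; for the uniform disk k = 0.5.
v₁/v₂ = √((1+k₂)/(1+k₁)) = √(1.5/2) ≈ 0.866.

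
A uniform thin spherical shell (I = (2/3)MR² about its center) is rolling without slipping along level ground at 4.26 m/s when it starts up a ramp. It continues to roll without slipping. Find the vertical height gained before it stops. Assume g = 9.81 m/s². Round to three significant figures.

h ≈ 1.54 m

For this body I = (2/3)MR², i.e. k = I/(MR²) = 2/3.
Since it rolls without slipping, ω = v/R and KE = ½Mv² + ½Iω² = ½(1+k)Mv² = (5/6)Mv².
All of this converts to potential energy at the highest point: (5/6)Mv₀² = Mgh.
Thus h = (1+k)v₀²/(2g) = 1.667 × 4.26² / (2 × 9.81) ≈ 1.54 m.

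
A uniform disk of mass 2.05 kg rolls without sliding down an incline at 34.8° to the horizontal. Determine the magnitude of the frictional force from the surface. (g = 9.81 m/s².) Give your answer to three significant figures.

Here I = (1/2)MR², so the shape factor k = I/(MR²) = 0.5.
Translational: Mg sinθ − f = Ma. Rotational about the CM: fR = Iα = kMRa, so f = kMa.
Combining, a = g sinθ/(1+k) and f = kMa = kMg sinθ/(1+k).
f = 0.5 × 2.05 × 9.81 × sin34.8° / 1.5 ≈ 3.83 N.

f ≈ 3.83 N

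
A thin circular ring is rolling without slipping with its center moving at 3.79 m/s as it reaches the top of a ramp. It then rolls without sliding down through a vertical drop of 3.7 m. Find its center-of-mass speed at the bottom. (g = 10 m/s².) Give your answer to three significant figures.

The moment of inertia is MR², giving k ≡ I/(MR²) = 1.
Rolling without slipping gives ω = v/R, so the total kinetic energy is ½Mv² + ½Iω² = ½(1+k)Mv² = Mv².
Conserving energy between top and bottom: Mv² = Mv₀² + Mgh, hence v² = v₀² + 2gh/(1+k).
v = √(3.79² + 2×10×3.7/2) = √51.36 ≈ 7.17 m/s.

v ≈ 7.17 m/s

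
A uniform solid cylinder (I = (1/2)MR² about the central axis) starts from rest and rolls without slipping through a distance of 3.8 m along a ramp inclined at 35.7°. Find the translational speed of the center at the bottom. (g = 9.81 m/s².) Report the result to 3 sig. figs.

With I = (1/2)MR², the ratio k = I/(MR²) is 0.5.
The rolling condition ω = v/R makes the rotational term ½I(v/R)² = ½kMv², so KE_total = ½(1+k)Mv² = (3/4)Mv².
The vertical drop is h = L sinθ = 3.8 × sin35.7° = 2.217 m.
Energy conservation: Mgh = (3/4)Mv², so v = √(2gh/(1+k)) = √(2 × 9.81 × 2.217 / 1.5) ≈ 5.39 m/s.

v ≈ 5.39 m/s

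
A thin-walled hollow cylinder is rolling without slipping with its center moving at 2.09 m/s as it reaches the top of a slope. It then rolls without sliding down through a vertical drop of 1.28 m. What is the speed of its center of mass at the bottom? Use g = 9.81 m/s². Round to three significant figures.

v ≈ 4.11 m/s

For this body I = MR², i.e. k = I/(MR²) = 1.
Rolling without slipping gives ω = v/R, so the total kinetic energy is ½Mv² + ½Iω² = ½(1+k)Mv² = Mv².
Energy conservation: Mv₀² + Mgh = Mv², so v² = v₀² + 2gh/(1+k).
v = √(2.09² + 2×9.81×1.28/2) = √16.92 ≈ 4.11 m/s.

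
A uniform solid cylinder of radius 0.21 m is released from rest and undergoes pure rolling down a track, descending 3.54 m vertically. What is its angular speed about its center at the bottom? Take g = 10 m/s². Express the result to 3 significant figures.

ω ≈ 32.7 rad/s

The moment of inertia is (1/2)MR², giving k ≡ I/(MR²) = 0.5.
Rolling without slipping gives ω = v/R, so the total kinetic energy is ½Mv² + ½Iω² = ½(1+k)Mv² = (3/4)Mv².
Energy conservation Mgh = ½(1+k)Mv² gives v = √(2gh/(1+k)) = √(2 × 10 × 3.54 / 1.5) = 6.87 m/s.
Then ω = v/R = 6.87 / 0.21 ≈ 32.7 rad/s.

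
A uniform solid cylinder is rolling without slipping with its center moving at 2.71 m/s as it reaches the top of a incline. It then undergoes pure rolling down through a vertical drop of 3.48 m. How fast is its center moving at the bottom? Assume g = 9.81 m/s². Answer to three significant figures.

v ≈ 7.27 m/s

For this body I = (1/2)MR², i.e. k = I/(MR²) = 0.5.
Pure rolling means v = ωR; then KE = ½Mv² + ½I(v/R)² = ½(1+k)Mv² = (3/4)Mv².
Energy conservation: (3/4)Mv₀² + Mgh = (3/4)Mv², so v² = v₀² + 2gh/(1+k).
v = √(2.71² + 2×9.81×3.48/1.5) = √52.86 ≈ 7.27 m/s.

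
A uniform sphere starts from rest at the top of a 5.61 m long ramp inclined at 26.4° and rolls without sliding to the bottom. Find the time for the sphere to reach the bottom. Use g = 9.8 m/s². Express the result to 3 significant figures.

t ≈ 1.90 s

Here I = (2/5)MR², so the shape factor k = I/(MR²) = 0.4.
Newton's second law down the slope: Mg sinθ − f = Ma. The torque equation fR = Iα (with α = a/R) gives f = kMa.
Hence a = g sinθ/(1+k) = 9.8×sin26.4°/1.4 = 3.112 m/s².
With constant a from rest, t = √(2L/a) = √(2·5.61/3.112) ≈ 1.90 s.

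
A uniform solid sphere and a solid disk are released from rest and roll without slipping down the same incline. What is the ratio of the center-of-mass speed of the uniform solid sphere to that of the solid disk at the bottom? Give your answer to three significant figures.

v_ratio ≈ 1.04

Each satisfies Mgh = ½(1+k)Mv² with k = I/(MR²), so v ∝ 1/√(1+k).
For the uniform solid sphere k = 0.4; for the solid disk k = 0.5.
v₁/v₂ = √((1+k₂)/(1+k₁)) = √(1.5/1.4) ≈ 1.04.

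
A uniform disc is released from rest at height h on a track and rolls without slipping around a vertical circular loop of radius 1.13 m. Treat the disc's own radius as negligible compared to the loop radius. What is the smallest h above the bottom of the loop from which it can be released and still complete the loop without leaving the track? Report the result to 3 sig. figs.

With I = (1/2)MR², the ratio k = I/(MR²) is 0.5.
At the top, contact is just lost when gravity alone supplies the centripetal force: Mg = Mv_top²/r, i.e. v_top² = gr.
With ω = v/R, the kinetic energy at speed v is ½(1+k)Mv² = (3/4)Mv².
Energy conservation from release (height h) to the top (height 2r): Mgh = Mg(2r) + (3/4)M·gr.
Thus h_min = 2r + (1+k)r/2 = r(2 + 1.5/2) = 1.13 × 2.75 ≈ 3.11 m.

h_min ≈ 3.11 m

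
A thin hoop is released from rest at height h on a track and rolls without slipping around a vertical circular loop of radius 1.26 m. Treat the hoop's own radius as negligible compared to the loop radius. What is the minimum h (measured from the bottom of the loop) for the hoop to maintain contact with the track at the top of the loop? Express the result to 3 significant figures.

With I = MR², the ratio k = I/(MR²) is 1.
At the top, contact is just lost when gravity alone supplies the centripetal force: Mg = Mv_top²/r, i.e. v_top² = gr.
With ω = v/R, the kinetic energy at speed v is ½(1+k)Mv² = Mv².
Energy conservation from release (height h) to the top (height 2r): Mgh = Mg(2r) + M·gr.
Thus h_min = 2r + (1+k)r/2 = r(2 + 2/2) = 1.26 × 3 ≈ 3.78 m.

h_min ≈ 3.78 m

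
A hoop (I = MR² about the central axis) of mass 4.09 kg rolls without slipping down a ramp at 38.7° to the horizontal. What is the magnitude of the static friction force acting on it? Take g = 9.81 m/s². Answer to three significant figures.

f ≈ 12.5 N

Here I = MR², so the shape factor k = I/(MR²) = 1.
Along the incline Mg sinθ − f = Ma, and torque about the center fR = Iα = kMR²(a/R) gives f = kMa.
Combining, a = g sinθ/(1+k) and f = kMa = kMg sinθ/(1+k).
f = 1 × 4.09 × 9.81 × sin38.7° / 2 ≈ 12.5 N.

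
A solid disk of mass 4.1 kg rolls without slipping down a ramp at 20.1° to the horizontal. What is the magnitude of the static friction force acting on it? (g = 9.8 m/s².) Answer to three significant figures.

f ≈ 4.60 N

For this body I = (1/2)MR², i.e. k = I/(MR²) = 0.5.
Along the incline Mg sinθ − f = Ma, and torque about the center fR = Iα = kMR²(a/R) gives f = kMa.
Combining, a = g sinθ/(1+k) and f = kMa = kMg sinθ/(1+k).
f = 0.5 × 4.1 × 9.8 × sin20.1° / 1.5 ≈ 4.60 N.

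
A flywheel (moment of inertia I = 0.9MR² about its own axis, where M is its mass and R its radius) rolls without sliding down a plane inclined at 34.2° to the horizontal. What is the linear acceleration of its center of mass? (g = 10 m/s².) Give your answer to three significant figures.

With I = 0.9MR², the ratio k = I/(MR²) is 0.9.
Translational: Mg sinθ − f = Ma. Rotational about the CM: fR = Iα = kMRa, so f = kMa.
Eliminating f: Mg sinθ = (1+k)Ma, so a = g sinθ/(1+k) = 10 × sin34.2° / 1.9 ≈ 2.96 m/s².

a ≈ 2.96 m/s²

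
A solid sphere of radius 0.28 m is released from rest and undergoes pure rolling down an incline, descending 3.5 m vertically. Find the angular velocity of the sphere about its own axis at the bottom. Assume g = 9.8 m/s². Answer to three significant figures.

ω ≈ 25.0 rad/s

For this body I = (2/5)MR², i.e. k = I/(MR²) = 0.4.
Rolling without slipping gives ω = v/R, so the total kinetic energy is ½Mv² + ½Iω² = ½(1+k)Mv² = (7/10)Mv².
Energy conservation Mgh = ½(1+k)Mv² gives v = √(2gh/(1+k)) = √(2 × 9.8 × 3.5 / 1.4) = 7 m/s.
The angular speed follows from ω = v/R = 7/0.28 ≈ 25.0 rad/s.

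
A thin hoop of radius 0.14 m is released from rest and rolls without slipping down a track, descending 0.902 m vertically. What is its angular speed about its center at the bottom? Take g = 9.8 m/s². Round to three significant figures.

ω ≈ 21.2 rad/s

For this body I = MR², i.e. k = I/(MR²) = 1.
Pure rolling means v = ωR; then KE = ½Mv² + ½I(v/R)² = ½(1+k)Mv² = Mv².
Energy conservation Mgh = ½(1+k)Mv² gives v = √(2gh/(1+k)) = √(2 × 9.8 × 0.902 / 2) = 2.973 m/s.
Then ω = v/R = 2.973 / 0.14 ≈ 21.2 rad/s.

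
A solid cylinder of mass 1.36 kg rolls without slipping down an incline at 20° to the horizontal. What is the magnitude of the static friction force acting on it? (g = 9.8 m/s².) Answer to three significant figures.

f ≈ 1.52 N

With I = (1/2)MR², the ratio k = I/(MR²) is 0.5.
Newton's second law down the slope: Mg sinθ − f = Ma. The torque equation fR = Iα (with α = a/R) gives f = kMa.
Combining, a = g sinθ/(1+k) and f = kMa = kMg sinθ/(1+k).
f = 0.5 × 1.36 × 9.8 × sin20° / 1.5 ≈ 1.52 N.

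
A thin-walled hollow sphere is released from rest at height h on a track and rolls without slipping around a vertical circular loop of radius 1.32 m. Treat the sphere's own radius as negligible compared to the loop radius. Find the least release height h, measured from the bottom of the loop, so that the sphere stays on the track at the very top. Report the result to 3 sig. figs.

Here I = (2/3)MR², so the shape factor k = I/(MR²) = 2/3.
At the top of the loop, the minimum-contact condition is Mg = Mv_top²/r, so v_top² = gr.
With ω = v/R, the kinetic energy at speed v is ½(1+k)Mv² = (5/6)Mv².
Energy conservation from release (height h) to the top (height 2r): Mgh = Mg(2r) + (5/6)M·gr.
Thus h_min = 2r + (1+k)r/2 = r(2 + 1.667/2) = 1.32 × 2.833 ≈ 3.74 m.

h_min ≈ 3.74 m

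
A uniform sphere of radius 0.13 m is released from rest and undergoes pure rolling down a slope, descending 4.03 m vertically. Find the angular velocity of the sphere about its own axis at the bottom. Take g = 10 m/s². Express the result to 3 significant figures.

Here I = (2/5)MR², so the shape factor k = I/(MR²) = 0.4.
Rolling without slipping gives ω = v/R, so the total kinetic energy is ½Mv² + ½Iω² = ½(1+k)Mv² = (7/10)Mv².
Energy conservation Mgh = ½(1+k)Mv² gives v = √(2gh/(1+k)) = √(2 × 10 × 4.03 / 1.4) = 7.588 m/s.
The angular speed follows from ω = v/R = 7.588/0.13 ≈ 58.4 rad/s.

ω ≈ 58.4 rad/s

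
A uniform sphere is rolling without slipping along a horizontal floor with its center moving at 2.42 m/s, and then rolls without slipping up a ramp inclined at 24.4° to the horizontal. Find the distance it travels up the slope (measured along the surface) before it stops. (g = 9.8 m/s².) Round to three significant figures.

For this body I = (2/5)MR², i.e. k = I/(MR²) = 0.4.
The rolling condition ω = v/R makes the rotational term ½I(v/R)² = ½kMv², so KE_total = ½(1+k)Mv² = (7/10)Mv².
Setting this equal to Mgh gives the vertical rise h = (1+k)v₀²/(2g) = 1.4×2.42²/(2×9.8) = 0.4183 m.
Along the incline, d = h/sinθ = 0.4183/sin24.4° ≈ 1.01 m.

d ≈ 1.01 m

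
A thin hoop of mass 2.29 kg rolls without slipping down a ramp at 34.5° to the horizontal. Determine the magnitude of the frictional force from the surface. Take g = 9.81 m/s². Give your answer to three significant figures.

Here I = MR², so the shape factor k = I/(MR²) = 1.
Translational: Mg sinθ − f = Ma. Rotational about the CM: fR = Iα = kMRa, so f = kMa.
Combining, a = g sinθ/(1+k) and f = kMa = kMg sinθ/(1+k).
f = 1 × 2.29 × 9.81 × sin34.5° / 2 ≈ 6.36 N.

f ≈ 6.36 N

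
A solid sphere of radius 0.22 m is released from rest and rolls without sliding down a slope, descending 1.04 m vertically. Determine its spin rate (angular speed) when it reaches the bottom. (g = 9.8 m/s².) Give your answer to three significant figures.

Here I = (2/5)MR², so the shape factor k = I/(MR²) = 0.4.
Pure rolling means v = ωR; then KE = ½Mv² + ½I(v/R)² = ½(1+k)Mv² = (7/10)Mv².
Energy conservation Mgh = ½(1+k)Mv² gives v = √(2gh/(1+k)) = √(2 × 9.8 × 1.04 / 1.4) = 3.816 m/s.
Then ω = v/R = 3.816 / 0.22 ≈ 17.3 rad/s.

ω ≈ 17.3 rad/s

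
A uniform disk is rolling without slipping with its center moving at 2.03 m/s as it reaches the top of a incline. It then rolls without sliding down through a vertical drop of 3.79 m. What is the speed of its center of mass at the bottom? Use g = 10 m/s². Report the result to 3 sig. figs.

The moment of inertia is (1/2)MR², giving k ≡ I/(MR²) = 0.5.
The rolling condition ω = v/R makes the rotational term ½I(v/R)² = ½kMv², so KE_total = ½(1+k)Mv² = (3/4)Mv².
Energy conservation: (3/4)Mv₀² + Mgh = (3/4)Mv², so v² = v₀² + 2gh/(1+k).
v = √(2.03² + 2×10×3.79/1.5) = √54.65 ≈ 7.39 m/s.

v ≈ 7.39 m/s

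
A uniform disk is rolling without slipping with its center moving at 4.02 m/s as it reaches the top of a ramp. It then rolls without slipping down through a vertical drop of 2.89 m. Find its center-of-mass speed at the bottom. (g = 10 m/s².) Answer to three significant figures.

The moment of inertia is (1/2)MR², giving k ≡ I/(MR²) = 0.5.
Pure rolling means v = ωR; then KE = ½Mv² + ½I(v/R)² = ½(1+k)Mv² = (3/4)Mv².
Conserving energy between top and bottom: (3/4)Mv² = (3/4)Mv₀² + Mgh, hence v² = v₀² + 2gh/(1+k).
v = √(4.02² + 2×10×2.89/1.5) = √54.69 ≈ 7.40 m/s.

v ≈ 7.40 m/s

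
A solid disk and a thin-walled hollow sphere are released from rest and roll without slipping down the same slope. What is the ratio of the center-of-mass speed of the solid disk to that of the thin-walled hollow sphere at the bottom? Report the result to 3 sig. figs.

v_ratio ≈ 1.05

Each satisfies Mgh = ½(1+k)Mv² with k = I/(MR²), so v ∝ 1/√(1+k).
For the solid disk k = 0.5; for the thin-walled hollow sphere k = 2/3.
v₁/v₂ = √((1+k₂)/(1+k₁)) = √(1.667/1.5) ≈ 1.05.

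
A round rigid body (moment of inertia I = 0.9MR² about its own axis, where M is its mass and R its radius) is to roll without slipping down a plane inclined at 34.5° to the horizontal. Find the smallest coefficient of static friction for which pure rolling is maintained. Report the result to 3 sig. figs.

μ_min ≈ 0.326

The moment of inertia is 0.9MR², giving k ≡ I/(MR²) = 0.9.
Newton's second law down the slope: Mg sinθ − f = Ma. The torque equation fR = Iα (with α = a/R) gives f = kMa.
These give a = g sinθ/(1+k) and the required friction f = kMg sinθ/(1+k).
The normal force is N = Mg cosθ, so μ_min = f/N = k tanθ/(1+k).
μ_min = 0.9 × tan34.5° / 1.9 ≈ 0.326.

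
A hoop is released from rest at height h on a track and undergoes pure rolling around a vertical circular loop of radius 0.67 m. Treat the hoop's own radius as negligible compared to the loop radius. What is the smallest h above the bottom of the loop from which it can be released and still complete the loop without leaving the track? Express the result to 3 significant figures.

For this body I = MR², i.e. k = I/(MR²) = 1.
At the top of the loop, the minimum-contact condition is Mg = Mv_top²/r, so v_top² = gr.
With ω = v/R, the kinetic energy at speed v is ½(1+k)Mv² = Mv².
Energy conservation from release (height h) to the top (height 2r): Mgh = Mg(2r) + M·gr.
Thus h_min = 2r + (1+k)r/2 = r(2 + 2/2) = 0.67 × 3 ≈ 2.01 m.

h_min ≈ 2.01 m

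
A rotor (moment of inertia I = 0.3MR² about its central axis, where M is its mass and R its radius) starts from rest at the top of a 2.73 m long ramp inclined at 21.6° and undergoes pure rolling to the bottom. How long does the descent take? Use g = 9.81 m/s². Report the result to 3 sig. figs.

With I = 0.3MR², the ratio k = I/(MR²) is 0.3.
Translational: Mg sinθ − f = Ma. Rotational about the CM: fR = Iα = kMRa, so f = kMa.
Hence a = g sinθ/(1+k) = 9.81×sin21.6°/1.3 = 2.778 m/s².
With constant a from rest, t = √(2L/a) = √(2·2.73/2.778) ≈ 1.40 s.

t ≈ 1.40 s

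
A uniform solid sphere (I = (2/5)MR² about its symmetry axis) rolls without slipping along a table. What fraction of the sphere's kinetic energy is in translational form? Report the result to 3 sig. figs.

fraction ≈ 0.714

With I = (2/5)MR², the ratio k = I/(MR²) is 0.4.
With ω = v/R, KE_trans = ½Mv² and KE_rot = ½Iω² = ½kMv², so KE_total = ½(1+k)Mv².
The translational fraction is therefore 1/(1+k) = 1/1.4 ≈ 0.714.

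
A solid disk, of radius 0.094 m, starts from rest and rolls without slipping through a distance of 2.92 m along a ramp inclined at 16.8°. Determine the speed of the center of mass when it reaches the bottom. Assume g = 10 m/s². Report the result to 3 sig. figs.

v ≈ 3.35 m/s

The moment of inertia is (1/2)MR², giving k ≡ I/(MR²) = 0.5.
Since it rolls without slipping, ω = v/R and KE = ½Mv² + ½Iω² = ½(1+k)Mv² = (3/4)Mv².
The vertical drop is h = L sinθ = 2.92 × sin16.8° = 0.844 m.
Energy conservation: Mgh = (3/4)Mv², so v = √(2gh/(1+k)) = √(2 × 10 × 0.844 / 1.5) ≈ 3.35 m/s.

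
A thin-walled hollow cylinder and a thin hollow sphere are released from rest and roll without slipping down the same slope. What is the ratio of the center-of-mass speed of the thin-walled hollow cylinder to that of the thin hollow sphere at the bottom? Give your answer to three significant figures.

v_ratio ≈ 0.913

Each satisfies Mgh = ½(1+k)Mv² with k = I/(MR²), so v ∝ 1/√(1+k).
For the thin-walled hollow cylinder k = 1; for the thin hollow sphere k = 2/3.
v₁/v₂ = √((1+k₂)/(1+k₁)) = √(1.667/2) ≈ 0.913.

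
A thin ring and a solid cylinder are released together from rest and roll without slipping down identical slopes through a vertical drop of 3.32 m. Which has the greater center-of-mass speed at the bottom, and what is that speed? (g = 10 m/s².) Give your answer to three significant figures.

the solid cylinder, at v ≈ 6.65 m/s

For rolling without slipping, Mgh = ½(1+k)Mv² where k = I/(MR²), so v = √(2gh/(1+k)).
Thin ring: k = 1, giving v = √(2×10×3.32/2) = 5.762 m/s.
Solid cylinder: k = 0.5, giving v = √(2×10×3.32/1.5) = 6.653 m/s.
The smaller k wins: the solid cylinder, at ≈ 6.65 m/s.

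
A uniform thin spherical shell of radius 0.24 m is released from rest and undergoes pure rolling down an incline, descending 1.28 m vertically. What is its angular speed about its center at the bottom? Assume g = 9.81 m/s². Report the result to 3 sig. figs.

ω ≈ 16.2 rad/s

For this body I = (2/3)MR², i.e. k = I/(MR²) = 2/3.
Pure rolling means v = ωR; then KE = ½Mv² + ½I(v/R)² = ½(1+k)Mv² = (5/6)Mv².
Energy conservation Mgh = ½(1+k)Mv² gives v = √(2gh/(1+k)) = √(2 × 9.81 × 1.28 / 1.667) = 3.882 m/s.
Then ω = v/R = 3.882 / 0.24 ≈ 16.2 rad/s.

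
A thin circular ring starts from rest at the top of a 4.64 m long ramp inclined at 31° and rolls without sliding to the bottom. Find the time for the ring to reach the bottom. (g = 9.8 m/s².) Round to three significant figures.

t ≈ 1.92 s

With I = MR², the ratio k = I/(MR²) is 1.
Along the incline Mg sinθ − f = Ma, and torque about the center fR = Iα = kMR²(a/R) gives f = kMa.
Hence a = g sinθ/(1+k) = 9.8×sin31°/2 = 2.524 m/s².
With constant a from rest, t = √(2L/a) = √(2·4.64/2.524) ≈ 1.92 s.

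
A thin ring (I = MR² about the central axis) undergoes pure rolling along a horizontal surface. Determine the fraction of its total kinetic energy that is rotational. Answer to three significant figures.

The moment of inertia is MR², giving k ≡ I/(MR²) = 1.
With ω = v/R, KE_trans = ½Mv² and KE_rot = ½Iω² = ½kMv², so KE_total = ½(1+k)Mv².
The rotational fraction is therefore k/(1+k) = 1/2 ≈ 0.500.

fraction ≈ 0.500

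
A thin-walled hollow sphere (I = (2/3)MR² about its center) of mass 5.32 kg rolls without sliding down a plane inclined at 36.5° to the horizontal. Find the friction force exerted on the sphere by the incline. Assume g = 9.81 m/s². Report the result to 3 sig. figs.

f ≈ 12.4 N

With I = (2/3)MR², the ratio k = I/(MR²) is 2/3.
Translational: Mg sinθ − f = Ma. Rotational about the CM: fR = Iα = kMRa, so f = kMa.
Combining, a = g sinθ/(1+k) and f = kMa = kMg sinθ/(1+k).
f = (2/3) × 5.32 × 9.81 × sin36.5° / 1.667 ≈ 12.4 N.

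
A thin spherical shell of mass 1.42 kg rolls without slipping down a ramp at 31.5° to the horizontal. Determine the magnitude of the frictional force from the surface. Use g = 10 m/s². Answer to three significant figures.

f ≈ 2.97 N

Here I = (2/3)MR², so the shape factor k = I/(MR²) = 2/3.
Along the incline Mg sinθ − f = Ma, and torque about the center fR = Iα = kMR²(a/R) gives f = kMa.
Combining, a = g sinθ/(1+k) and f = kMa = kMg sinθ/(1+k).
f = (2/3) × 1.42 × 10 × sin31.5° / 1.667 ≈ 2.97 N.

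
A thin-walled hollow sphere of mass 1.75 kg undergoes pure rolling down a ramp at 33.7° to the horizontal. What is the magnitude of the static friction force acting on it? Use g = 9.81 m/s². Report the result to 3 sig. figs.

f ≈ 3.81 N

The moment of inertia is (2/3)MR², giving k ≡ I/(MR²) = 2/3.
Newton's second law down the slope: Mg sinθ − f = Ma. The torque equation fR = Iα (with α = a/R) gives f = kMa.
Combining, a = g sinθ/(1+k) and f = kMa = kMg sinθ/(1+k).
f = (2/3) × 1.75 × 9.81 × sin33.7° / 1.667 ≈ 3.81 N.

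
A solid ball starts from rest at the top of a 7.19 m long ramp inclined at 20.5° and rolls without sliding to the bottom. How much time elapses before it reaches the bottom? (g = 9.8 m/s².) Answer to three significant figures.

t ≈ 2.42 s

Here I = (2/5)MR², so the shape factor k = I/(MR²) = 0.4.
Translational: Mg sinθ − f = Ma. Rotational about the CM: fR = Iα = kMRa, so f = kMa.
Hence a = g sinθ/(1+k) = 9.8×sin20.5°/1.4 = 2.451 m/s².
Starting from rest, L = ½at², so t = √(2L/a) = √(2×7.19/2.451) ≈ 2.42 s.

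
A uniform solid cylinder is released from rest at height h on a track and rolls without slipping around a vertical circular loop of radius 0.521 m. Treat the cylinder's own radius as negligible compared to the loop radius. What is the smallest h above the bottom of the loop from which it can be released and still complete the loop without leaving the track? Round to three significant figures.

Here I = (1/2)MR², so the shape factor k = I/(MR²) = 0.5.
At the top, contact is just lost when gravity alone supplies the centripetal force: Mg = Mv_top²/r, i.e. v_top² = gr.
With ω = v/R, the kinetic energy at speed v is ½(1+k)Mv² = (3/4)Mv².
Energy conservation from release (height h) to the top (height 2r): Mgh = Mg(2r) + (3/4)M·gr.
Thus h_min = 2r + (1+k)r/2 = r(2 + 1.5/2) = 0.521 × 2.75 ≈ 1.43 m.

h_min ≈ 1.43 m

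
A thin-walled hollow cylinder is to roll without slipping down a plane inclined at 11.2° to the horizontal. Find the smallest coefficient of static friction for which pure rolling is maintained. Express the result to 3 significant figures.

μ_min ≈ 0.0990

The moment of inertia is MR², giving k ≡ I/(MR²) = 1.
Translational: Mg sinθ − f = Ma. Rotational about the CM: fR = Iα = kMRa, so f = kMa.
These give a = g sinθ/(1+k) and the required friction f = kMg sinθ/(1+k).
With N = Mg cosθ, the no-slip condition f ≤ μN gives μ_min = f/N = k tanθ/(1+k).
μ_min = 1 × tan11.2° / 2 ≈ 0.0990.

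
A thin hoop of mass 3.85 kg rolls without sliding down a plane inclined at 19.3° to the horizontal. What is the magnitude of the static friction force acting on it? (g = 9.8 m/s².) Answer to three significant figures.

Here I = MR², so the shape factor k = I/(MR²) = 1.
Along the incline Mg sinθ − f = Ma, and torque about the center fR = Iα = kMR²(a/R) gives f = kMa.
Combining, a = g sinθ/(1+k) and f = kMa = kMg sinθ/(1+k).
f = 1 × 3.85 × 9.8 × sin19.3° / 2 ≈ 6.24 N.

f ≈ 6.24 N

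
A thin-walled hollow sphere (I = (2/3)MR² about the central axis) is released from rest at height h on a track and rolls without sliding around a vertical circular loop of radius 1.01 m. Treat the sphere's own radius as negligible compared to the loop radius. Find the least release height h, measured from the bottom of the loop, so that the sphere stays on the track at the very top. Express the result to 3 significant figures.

h_min ≈ 2.86 m

The moment of inertia is (2/3)MR², giving k ≡ I/(MR²) = 2/3.
At the top of the loop, the minimum-contact condition is Mg = Mv_top²/r, so v_top² = gr.
With ω = v/R, the kinetic energy at speed v is ½(1+k)Mv² = (5/6)Mv².
Energy conservation from release (height h) to the top (height 2r): Mgh = Mg(2r) + (5/6)M·gr.
Thus h_min = 2r + (1+k)r/2 = r(2 + 1.667/2) = 1.01 × 2.833 ≈ 2.86 m.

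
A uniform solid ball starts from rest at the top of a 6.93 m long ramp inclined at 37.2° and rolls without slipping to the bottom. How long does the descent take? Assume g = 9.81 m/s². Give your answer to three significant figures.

t ≈ 1.81 s

Here I = (2/5)MR², so the shape factor k = I/(MR²) = 0.4.
Translational: Mg sinθ − f = Ma. Rotational about the CM: fR = Iα = kMRa, so f = kMa.
Hence a = g sinθ/(1+k) = 9.81×sin37.2°/1.4 = 4.237 m/s².
Starting from rest, L = ½at², so t = √(2L/a) = √(2×6.93/4.237) ≈ 1.81 s.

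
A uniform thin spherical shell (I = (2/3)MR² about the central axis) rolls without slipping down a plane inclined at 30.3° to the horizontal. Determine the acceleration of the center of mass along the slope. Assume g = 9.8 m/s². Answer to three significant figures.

The moment of inertia is (2/3)MR², giving k ≡ I/(MR²) = 2/3.
Newton's second law down the slope: Mg sinθ − f = Ma. The torque equation fR = Iα (with α = a/R) gives f = kMa.
Eliminating f: Mg sinθ = (1+k)Ma, so a = g sinθ/(1+k) = 9.8 × sin30.3° / 1.667 ≈ 2.97 m/s².

a ≈ 2.97 m/s²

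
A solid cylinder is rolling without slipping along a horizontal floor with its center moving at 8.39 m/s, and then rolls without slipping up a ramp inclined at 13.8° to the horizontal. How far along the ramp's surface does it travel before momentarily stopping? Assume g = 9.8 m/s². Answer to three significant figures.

For this body I = (1/2)MR², i.e. k = I/(MR²) = 0.5.
Pure rolling means v = ωR; then KE = ½Mv² + ½I(v/R)² = ½(1+k)Mv² = (3/4)Mv².
Setting this equal to Mgh gives the vertical rise h = (1+k)v₀²/(2g) = 1.5×8.39²/(2×9.8) = 5.387 m.
Along the incline, d = h/sinθ = 5.387/sin13.8° ≈ 22.6 m.

d ≈ 22.6 m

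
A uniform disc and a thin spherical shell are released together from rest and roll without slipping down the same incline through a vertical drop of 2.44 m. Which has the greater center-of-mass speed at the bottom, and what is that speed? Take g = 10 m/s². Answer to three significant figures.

For rolling without slipping, Mgh = ½(1+k)Mv² where k = I/(MR²), so v = √(2gh/(1+k)).
Uniform disc: k = 0.5, giving v = √(2×10×2.44/1.5) = 5.704 m/s.
Thin spherical shell: k = 2/3, giving v = √(2×10×2.44/1.667) = 5.411 m/s.
The smaller k wins: the uniform disc, at ≈ 5.70 m/s.

the uniform disc, at v ≈ 5.70 m/s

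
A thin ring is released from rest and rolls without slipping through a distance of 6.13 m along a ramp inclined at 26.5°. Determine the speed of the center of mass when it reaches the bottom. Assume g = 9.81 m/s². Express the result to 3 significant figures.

v ≈ 5.18 m/s

Here I = MR², so the shape factor k = I/(MR²) = 1.
Rolling without slipping gives ω = v/R, so the total kinetic energy is ½Mv² + ½Iω² = ½(1+k)Mv² = Mv².
The vertical drop is h = L sinθ = 6.13 × sin26.5° = 2.735 m.
Energy conservation: Mgh = Mv², so v = √(2gh/(1+k)) = √(2 × 9.81 × 2.735 / 2) ≈ 5.18 m/s.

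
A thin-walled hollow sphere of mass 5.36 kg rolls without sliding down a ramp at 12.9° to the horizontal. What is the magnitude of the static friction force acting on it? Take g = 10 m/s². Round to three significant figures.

The moment of inertia is (2/3)MR², giving k ≡ I/(MR²) = 2/3.
Translational: Mg sinθ − f = Ma. Rotational about the CM: fR = Iα = kMRa, so f = kMa.
Combining, a = g sinθ/(1+k) and f = kMa = kMg sinθ/(1+k).
f = (2/3) × 5.36 × 10 × sin12.9° / 1.667 ≈ 4.79 N.

f ≈ 4.79 N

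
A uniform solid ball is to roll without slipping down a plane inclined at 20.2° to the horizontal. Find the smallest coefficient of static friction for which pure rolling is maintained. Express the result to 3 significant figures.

With I = (2/5)MR², the ratio k = I/(MR²) is 0.4.
Along the incline Mg sinθ − f = Ma, and torque about the center fR = Iα = kMR²(a/R) gives f = kMa.
These give a = g sinθ/(1+k) and the required friction f = kMg sinθ/(1+k).
The normal force is N = Mg cosθ, so μ_min = f/N = k tanθ/(1+k).
μ_min = 0.4 × tan20.2° / 1.4 ≈ 0.105.

μ_min ≈ 0.105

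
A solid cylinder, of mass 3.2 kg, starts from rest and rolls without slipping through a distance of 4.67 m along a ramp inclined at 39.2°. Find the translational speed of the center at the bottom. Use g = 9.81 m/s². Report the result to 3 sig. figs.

For this body I = (1/2)MR², i.e. k = I/(MR²) = 0.5.
Since it rolls without slipping, ω = v/R and KE = ½Mv² + ½Iω² = ½(1+k)Mv² = (3/4)Mv².
The vertical drop is h = L sinθ = 4.67 × sin39.2° = 2.952 m.
Energy conservation: Mgh = (3/4)Mv², so v = √(2gh/(1+k)) = √(2 × 9.81 × 2.952 / 1.5) ≈ 6.21 m/s.

v ≈ 6.21 m/s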